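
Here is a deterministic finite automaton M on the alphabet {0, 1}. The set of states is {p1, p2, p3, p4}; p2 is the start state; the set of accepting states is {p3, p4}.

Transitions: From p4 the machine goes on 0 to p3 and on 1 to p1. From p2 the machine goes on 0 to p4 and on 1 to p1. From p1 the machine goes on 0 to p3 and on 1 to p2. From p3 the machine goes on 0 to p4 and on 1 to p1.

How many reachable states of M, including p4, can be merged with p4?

2

Every state is reachable, so we keep all 4.
Start with accepting vs non-accepting: {p3,p4} | {p1,p2}.
The partition is now stable with 2 blocks: {p3,p4} | {p1,p2}.
State p4 belongs to the block {p3,p4}, which has 2 states.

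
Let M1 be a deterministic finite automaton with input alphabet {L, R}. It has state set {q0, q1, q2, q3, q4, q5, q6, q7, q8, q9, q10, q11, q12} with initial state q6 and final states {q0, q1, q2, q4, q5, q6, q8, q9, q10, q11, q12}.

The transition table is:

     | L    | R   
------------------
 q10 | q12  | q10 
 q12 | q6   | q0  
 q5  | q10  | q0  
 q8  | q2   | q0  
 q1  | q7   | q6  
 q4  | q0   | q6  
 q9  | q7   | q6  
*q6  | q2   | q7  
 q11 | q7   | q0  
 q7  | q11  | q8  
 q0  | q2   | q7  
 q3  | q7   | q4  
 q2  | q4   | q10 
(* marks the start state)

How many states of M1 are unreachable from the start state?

Starting at q6 and following transitions, the reachable set is {q0, q2, q4, q6, q7, q8, q10, q11, q12}. That leaves q1, q3, q5, q9 unreachable — 4 in total.

4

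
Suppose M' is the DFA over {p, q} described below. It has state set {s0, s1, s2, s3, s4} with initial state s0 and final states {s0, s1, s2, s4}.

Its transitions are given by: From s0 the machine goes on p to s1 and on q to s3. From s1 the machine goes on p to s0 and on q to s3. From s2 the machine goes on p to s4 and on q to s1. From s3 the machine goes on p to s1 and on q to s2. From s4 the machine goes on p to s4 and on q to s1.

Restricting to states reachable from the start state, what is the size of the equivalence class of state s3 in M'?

1

P0 = {s0,s1,s2,s4} | {s3}.
Split {s0,s1,s2,s4} by δ(·,q) → {s0,s1} and {s2,s4}.
No further refinement is possible. Final partition (3 blocks): {s0,s1} | {s3} | {s2,s4}.
The equivalence class containing s3 is {s3}, of size 1.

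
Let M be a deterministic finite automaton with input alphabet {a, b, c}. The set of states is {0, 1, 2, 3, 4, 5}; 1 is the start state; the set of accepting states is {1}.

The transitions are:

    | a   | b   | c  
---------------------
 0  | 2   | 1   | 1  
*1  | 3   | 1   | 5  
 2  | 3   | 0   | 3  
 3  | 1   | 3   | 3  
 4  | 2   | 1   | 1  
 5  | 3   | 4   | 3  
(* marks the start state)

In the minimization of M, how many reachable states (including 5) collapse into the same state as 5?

All states are reachable from the start state.
Start with accepting vs non-accepting: {1} | {0,2,3,4,5}.
Split {0,2,3,4,5} by δ(·,a) → {0,2,4,5} and {3}.
On input a, block {0,2,4,5} splits into {0,4} and {2,5}.
No further refinement is possible. Final partition (4 blocks): {1} | {0,4} | {3} | {2,5}.
The equivalence class containing 5 is {2,5}, of size 2.

2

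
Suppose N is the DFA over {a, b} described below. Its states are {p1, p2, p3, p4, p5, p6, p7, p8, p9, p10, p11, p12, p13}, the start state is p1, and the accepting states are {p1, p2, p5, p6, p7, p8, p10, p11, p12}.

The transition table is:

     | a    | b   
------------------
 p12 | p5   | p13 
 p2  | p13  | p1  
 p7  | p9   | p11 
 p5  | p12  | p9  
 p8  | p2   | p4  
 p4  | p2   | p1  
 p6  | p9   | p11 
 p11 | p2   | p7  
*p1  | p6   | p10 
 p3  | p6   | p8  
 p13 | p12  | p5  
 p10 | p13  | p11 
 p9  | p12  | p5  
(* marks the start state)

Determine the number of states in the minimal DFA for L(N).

4

States {p3,p4,p8} cannot be reached from the start state, so discard them.
P0 = {p1,p2,p5,p6,p7,p10,p11,p12} | {p9,p13}.
Refine {p1,p2,p5,p6,p7,p10,p11,p12} on symbol a: members go to different blocks, giving {p1,p5,p11,p12} and {p2,p6,p7,p10}.
Split {p1,p5,p11,p12} by δ(·,a) → {p1,p11} and {p5,p12}.
The partition is now stable with 4 blocks: {p1,p11} | {p9,p13} | {p2,p6,p7,p10} | {p5,p12}.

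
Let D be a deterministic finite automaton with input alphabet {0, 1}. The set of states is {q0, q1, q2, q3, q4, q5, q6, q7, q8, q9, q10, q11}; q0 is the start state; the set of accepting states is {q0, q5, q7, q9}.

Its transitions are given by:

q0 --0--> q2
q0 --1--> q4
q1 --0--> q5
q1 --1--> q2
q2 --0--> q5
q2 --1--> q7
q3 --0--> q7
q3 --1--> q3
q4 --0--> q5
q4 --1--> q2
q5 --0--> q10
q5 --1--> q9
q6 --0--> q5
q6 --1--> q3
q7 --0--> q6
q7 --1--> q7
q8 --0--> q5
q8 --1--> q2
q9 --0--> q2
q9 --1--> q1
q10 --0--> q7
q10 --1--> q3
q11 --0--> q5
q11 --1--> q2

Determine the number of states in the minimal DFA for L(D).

Reachable states from the start: {q0,q1,q2,q3,q4,q5,q6,q7,q9,q10}. Unreachable: {q8,q11} — drop them.
P0 = {q0,q5,q7,q9} | {q1,q2,q3,q4,q6,q10}.
Refine {q0,q5,q7,q9} on symbol 1: members go to different blocks, giving {q0,q9} and {q5,q7}.
On input 1, block {q1,q2,q3,q4,q6,q10} splits into {q1,q3,q4,q6,q10} and {q2}.
On input 1, block {q1,q3,q4,q6,q10} splits into {q3,q6,q10} and {q1,q4}.
Refine {q5,q7} on symbol 1: members go to different blocks, giving {q5} and {q7}.
Refine {q3,q6,q10} on symbol 0: members go to different blocks, giving {q3,q10} and {q6}.
The partition is now stable with 7 blocks: {q0,q9} | {q3,q10} | {q5} | {q2} | {q1,q4} | {q7} | {q6}.

7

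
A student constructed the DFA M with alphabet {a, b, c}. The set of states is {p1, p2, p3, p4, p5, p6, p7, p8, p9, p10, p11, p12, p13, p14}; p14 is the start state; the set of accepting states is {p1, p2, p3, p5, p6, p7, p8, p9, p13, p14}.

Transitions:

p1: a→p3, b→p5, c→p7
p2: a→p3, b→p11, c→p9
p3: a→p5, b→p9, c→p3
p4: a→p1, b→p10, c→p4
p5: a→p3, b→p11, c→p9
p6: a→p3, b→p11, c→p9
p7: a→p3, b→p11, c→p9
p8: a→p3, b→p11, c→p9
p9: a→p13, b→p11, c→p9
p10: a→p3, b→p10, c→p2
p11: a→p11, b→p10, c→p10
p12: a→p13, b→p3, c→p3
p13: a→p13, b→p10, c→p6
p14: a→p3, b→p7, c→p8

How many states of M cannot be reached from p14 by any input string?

3

BFS from p14 reaches {p2, p3, p5, p6, p7, p8, p9, p10, p11, p13, p14}; the 3 state(s) p1, p4, p12 are never visited.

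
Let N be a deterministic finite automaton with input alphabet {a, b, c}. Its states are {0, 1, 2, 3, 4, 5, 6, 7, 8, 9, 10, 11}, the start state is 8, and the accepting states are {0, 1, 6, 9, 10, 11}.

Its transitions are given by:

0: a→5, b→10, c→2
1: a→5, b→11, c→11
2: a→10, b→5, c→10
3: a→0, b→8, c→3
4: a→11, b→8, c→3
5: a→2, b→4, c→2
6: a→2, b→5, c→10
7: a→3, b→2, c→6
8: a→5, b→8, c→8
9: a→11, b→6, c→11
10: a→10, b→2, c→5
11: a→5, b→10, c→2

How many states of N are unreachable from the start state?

4

No path from 8 leads to 1, 6, 7, 9; the other 8 states are all reachable.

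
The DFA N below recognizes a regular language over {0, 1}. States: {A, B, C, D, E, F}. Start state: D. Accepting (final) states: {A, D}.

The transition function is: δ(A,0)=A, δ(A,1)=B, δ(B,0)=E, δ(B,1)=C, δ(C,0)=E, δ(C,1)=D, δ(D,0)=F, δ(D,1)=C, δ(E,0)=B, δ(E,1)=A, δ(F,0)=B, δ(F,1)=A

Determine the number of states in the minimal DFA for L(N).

5

P0 = {A,D} | {B,C,E,F}.
Split {A,D} by δ(·,0) → {A} and {D}.
On input 1, block {B,C,E,F} splits into {E,F} and {B} and {C}.
Stable partition: {A} | {E,F} | {D} | {B} | {C} — 5 equivalence classes.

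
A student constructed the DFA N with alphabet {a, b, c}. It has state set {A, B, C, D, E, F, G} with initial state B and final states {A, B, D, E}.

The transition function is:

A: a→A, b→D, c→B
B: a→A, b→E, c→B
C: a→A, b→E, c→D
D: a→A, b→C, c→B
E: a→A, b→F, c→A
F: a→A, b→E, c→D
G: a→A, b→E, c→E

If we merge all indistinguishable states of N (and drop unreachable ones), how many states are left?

3

First remove the unreachable states {G}; 6 states remain.
P0 = {A,B,D,E} | {C,F}.
Split {A,B,D,E} by δ(·,b) → {A,B} and {D,E}.
The partition is now stable with 3 blocks: {A,B} | {C,F} | {D,E}.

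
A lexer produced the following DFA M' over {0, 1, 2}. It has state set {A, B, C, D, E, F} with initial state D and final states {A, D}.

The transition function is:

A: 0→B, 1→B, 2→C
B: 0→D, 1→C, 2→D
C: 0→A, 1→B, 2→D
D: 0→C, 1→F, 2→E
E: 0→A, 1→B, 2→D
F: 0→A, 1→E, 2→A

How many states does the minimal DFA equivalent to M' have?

2

Every state is reachable, so we keep all 6.
Initial partition by acceptance: {A,D} | {B,C,E,F}.
The partition is now stable with 2 blocks: {A,D} | {B,C,E,F}.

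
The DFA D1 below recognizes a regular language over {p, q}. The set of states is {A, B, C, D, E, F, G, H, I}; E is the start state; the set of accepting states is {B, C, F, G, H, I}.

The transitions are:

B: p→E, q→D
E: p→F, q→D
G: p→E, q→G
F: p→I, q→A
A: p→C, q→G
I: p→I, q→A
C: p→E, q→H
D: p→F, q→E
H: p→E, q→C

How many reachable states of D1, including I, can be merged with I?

2

Reachable states from the start: {A,C,D,E,F,G,H,I}. Unreachable: {B} — drop them.
P0 = {C,F,G,H,I} | {A,D,E}.
On input p, block {C,F,G,H,I} splits into {C,G,H} and {F,I}.
Refine {A,D,E} on symbol p: members go to different blocks, giving {D,E} and {A}.
Stable partition: {C,G,H} | {D,E} | {F,I} | {A} — 4 equivalence classes.
State I belongs to the block {F,I}, which has 2 states.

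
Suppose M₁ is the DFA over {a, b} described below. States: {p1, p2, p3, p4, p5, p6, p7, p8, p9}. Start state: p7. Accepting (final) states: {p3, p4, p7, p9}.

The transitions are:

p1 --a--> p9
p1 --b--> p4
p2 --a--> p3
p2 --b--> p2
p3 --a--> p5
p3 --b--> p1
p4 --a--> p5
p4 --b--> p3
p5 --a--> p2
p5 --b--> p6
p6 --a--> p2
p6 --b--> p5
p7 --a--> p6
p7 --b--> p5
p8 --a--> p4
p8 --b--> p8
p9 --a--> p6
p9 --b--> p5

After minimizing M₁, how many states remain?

Reachable states from the start: {p1,p2,p3,p4,p5,p6,p7,p9}. Unreachable: {p8} — drop them.
Start with accepting vs non-accepting: {p3,p4,p7,p9} | {p1,p2,p5,p6}.
Refine {p3,p4,p7,p9} on symbol b: members go to different blocks, giving {p3,p7,p9} and {p4}.
Refine {p1,p2,p5,p6} on symbol a: members go to different blocks, giving {p1,p2} and {p5,p6}.
Split {p3,p7,p9} by δ(·,b) → {p7,p9} and {p3}.
Refine {p1,p2} on symbol a: members go to different blocks, giving {p1} and {p2}.
Stable partition: {p7,p9} | {p1} | {p4} | {p5,p6} | {p3} | {p2} — 6 equivalence classes.

6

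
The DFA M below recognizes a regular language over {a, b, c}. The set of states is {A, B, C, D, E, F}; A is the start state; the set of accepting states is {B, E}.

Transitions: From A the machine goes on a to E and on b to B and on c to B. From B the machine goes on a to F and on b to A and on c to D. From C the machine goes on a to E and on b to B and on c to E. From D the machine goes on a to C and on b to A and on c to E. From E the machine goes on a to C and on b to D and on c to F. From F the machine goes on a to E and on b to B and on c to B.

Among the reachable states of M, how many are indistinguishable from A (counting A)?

All states are reachable from the start state.
Start with accepting vs non-accepting: {B,E} | {A,C,D,F}.
Refine {A,C,D,F} on symbol a: members go to different blocks, giving {A,C,F} and {D}.
Split {B,E} by δ(·,b) → {B} and {E}.
On input c, block {A,C,F} splits into {A,F} and {C}.
No further refinement is possible. Final partition (5 blocks): {B} | {A,F} | {D} | {E} | {C}.
The equivalence class containing A is {A,F}, of size 2.

2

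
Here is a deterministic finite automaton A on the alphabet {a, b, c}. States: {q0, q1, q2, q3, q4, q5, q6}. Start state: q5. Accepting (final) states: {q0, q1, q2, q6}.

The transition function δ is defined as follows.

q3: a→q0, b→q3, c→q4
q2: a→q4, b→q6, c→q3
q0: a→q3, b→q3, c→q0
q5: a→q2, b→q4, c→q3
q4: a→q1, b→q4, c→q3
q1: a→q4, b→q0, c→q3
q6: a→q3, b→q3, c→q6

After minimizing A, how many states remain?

4

Initial partition by acceptance: {q0,q1,q2,q6} | {q3,q4,q5}.
Refine {q0,q1,q2,q6} on symbol b: members go to different blocks, giving {q0,q6} and {q1,q2}.
Split {q3,q4,q5} by δ(·,a) → {q4,q5} and {q3}.
No further refinement is possible. Final partition (4 blocks): {q0,q6} | {q4,q5} | {q1,q2} | {q3}.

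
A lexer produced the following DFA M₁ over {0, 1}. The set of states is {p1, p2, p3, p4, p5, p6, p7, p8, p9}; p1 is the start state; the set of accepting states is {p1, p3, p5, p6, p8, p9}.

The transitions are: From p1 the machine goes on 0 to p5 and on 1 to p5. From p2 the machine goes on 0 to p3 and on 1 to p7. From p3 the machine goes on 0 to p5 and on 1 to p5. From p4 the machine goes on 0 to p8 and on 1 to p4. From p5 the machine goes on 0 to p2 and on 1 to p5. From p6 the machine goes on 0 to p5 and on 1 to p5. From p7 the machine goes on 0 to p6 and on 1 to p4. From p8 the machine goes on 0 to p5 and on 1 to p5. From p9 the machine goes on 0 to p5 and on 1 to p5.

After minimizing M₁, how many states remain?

First remove the unreachable states {p9}; 8 states remain.
Start with accepting vs non-accepting: {p1,p3,p5,p6,p8} | {p2,p4,p7}.
Split {p1,p3,p5,p6,p8} by δ(·,0) → {p1,p3,p6,p8} and {p5}.
The partition is now stable with 3 blocks: {p1,p3,p6,p8} | {p2,p4,p7} | {p5}.

3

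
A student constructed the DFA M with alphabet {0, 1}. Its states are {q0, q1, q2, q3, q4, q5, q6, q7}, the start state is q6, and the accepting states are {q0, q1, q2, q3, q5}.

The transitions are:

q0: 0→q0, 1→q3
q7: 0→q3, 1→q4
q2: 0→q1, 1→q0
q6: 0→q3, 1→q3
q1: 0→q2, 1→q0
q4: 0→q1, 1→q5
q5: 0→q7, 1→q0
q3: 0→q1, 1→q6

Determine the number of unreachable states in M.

No path from q6 leads to q4, q5, q7; the other 5 states are all reachable.

3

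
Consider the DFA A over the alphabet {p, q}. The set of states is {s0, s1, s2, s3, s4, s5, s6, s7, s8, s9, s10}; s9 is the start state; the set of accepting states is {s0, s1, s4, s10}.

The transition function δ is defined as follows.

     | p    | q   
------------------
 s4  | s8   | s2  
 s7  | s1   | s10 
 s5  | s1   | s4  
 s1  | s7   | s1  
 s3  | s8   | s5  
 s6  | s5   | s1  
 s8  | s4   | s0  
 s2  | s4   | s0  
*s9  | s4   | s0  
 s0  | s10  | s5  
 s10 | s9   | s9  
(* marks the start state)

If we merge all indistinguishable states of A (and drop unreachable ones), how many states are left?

5

States {s3,s6} cannot be reached from the start state, so discard them.
P0 = {s0,s1,s4,s10} | {s2,s5,s7,s8,s9}.
Refine {s0,s1,s4,s10} on symbol p: members go to different blocks, giving {s1,s4,s10} and {s0}.
Split {s1,s4,s10} by δ(·,q) → {s4,s10} and {s1}.
On input p, block {s2,s5,s7,s8,s9} splits into {s2,s8,s9} and {s5,s7}.
The partition is now stable with 5 blocks: {s4,s10} | {s2,s8,s9} | {s0} | {s1} | {s5,s7}.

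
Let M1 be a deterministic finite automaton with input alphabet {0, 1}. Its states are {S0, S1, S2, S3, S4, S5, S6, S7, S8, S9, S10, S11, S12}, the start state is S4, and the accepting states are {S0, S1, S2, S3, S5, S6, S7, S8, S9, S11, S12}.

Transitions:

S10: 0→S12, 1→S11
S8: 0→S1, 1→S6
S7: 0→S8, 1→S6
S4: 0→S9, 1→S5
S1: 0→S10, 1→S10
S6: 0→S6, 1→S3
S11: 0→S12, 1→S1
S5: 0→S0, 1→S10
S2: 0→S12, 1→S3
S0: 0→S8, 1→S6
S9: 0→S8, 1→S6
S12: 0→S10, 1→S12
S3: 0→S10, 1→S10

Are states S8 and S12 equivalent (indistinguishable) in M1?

No

First remove the unreachable states {S2,S7}; 11 states remain.
P0 = {S0,S1,S3,S5,S6,S8,S9,S11,S12} | {S4,S10}.
Split {S0,S1,S3,S5,S6,S8,S9,S11,S12} by δ(·,0) → {S0,S5,S6,S8,S9,S11} and {S1,S3,S12}.
On input 0, block {S0,S5,S6,S8,S9,S11} splits into {S0,S5,S6,S9} and {S8,S11}.
On input 0, block {S0,S5,S6,S9} splits into {S0,S9} and {S5,S6}.
Refine {S4,S10} on symbol 0: members go to different blocks, giving {S4} and {S10}.
Split {S1,S3,S12} by δ(·,1) → {S1,S3} and {S12}.
Refine {S8,S11} on symbol 0: members go to different blocks, giving {S8} and {S11}.
On input 0, block {S5,S6} splits into {S5} and {S6}.
No further refinement is possible. Final partition (9 blocks): {S0,S9} | {S4} | {S1,S3} | {S8} | {S5} | {S10} | {S12} | {S11} | {S6}.
S8 and S12 end up in different blocks, so they are distinguishable. For instance, the string '0' is accepted from only S8.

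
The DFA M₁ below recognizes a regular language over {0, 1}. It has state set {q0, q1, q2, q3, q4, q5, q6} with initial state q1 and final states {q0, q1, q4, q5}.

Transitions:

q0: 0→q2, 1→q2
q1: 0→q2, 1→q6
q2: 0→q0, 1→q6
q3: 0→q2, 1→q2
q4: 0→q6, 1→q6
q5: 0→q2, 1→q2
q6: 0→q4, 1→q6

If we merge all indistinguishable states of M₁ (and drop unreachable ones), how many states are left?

2

Reachable states from the start: {q0,q1,q2,q4,q6}. Unreachable: {q3,q5} — drop them.
Initial partition by acceptance: {q0,q1,q4} | {q2,q6}.
Stable partition: {q0,q1,q4} | {q2,q6} — 2 equivalence classes.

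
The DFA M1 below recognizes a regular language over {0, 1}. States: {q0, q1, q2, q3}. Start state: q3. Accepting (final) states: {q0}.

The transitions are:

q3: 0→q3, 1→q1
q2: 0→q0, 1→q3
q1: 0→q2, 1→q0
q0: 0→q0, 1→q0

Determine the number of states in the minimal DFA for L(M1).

P0 = {q0} | {q1,q2,q3}.
Split {q1,q2,q3} by δ(·,0) → {q1,q3} and {q2}.
On input 0, block {q1,q3} splits into {q1} and {q3}.
Stable partition: {q0} | {q1} | {q2} | {q3} — 4 equivalence classes.

4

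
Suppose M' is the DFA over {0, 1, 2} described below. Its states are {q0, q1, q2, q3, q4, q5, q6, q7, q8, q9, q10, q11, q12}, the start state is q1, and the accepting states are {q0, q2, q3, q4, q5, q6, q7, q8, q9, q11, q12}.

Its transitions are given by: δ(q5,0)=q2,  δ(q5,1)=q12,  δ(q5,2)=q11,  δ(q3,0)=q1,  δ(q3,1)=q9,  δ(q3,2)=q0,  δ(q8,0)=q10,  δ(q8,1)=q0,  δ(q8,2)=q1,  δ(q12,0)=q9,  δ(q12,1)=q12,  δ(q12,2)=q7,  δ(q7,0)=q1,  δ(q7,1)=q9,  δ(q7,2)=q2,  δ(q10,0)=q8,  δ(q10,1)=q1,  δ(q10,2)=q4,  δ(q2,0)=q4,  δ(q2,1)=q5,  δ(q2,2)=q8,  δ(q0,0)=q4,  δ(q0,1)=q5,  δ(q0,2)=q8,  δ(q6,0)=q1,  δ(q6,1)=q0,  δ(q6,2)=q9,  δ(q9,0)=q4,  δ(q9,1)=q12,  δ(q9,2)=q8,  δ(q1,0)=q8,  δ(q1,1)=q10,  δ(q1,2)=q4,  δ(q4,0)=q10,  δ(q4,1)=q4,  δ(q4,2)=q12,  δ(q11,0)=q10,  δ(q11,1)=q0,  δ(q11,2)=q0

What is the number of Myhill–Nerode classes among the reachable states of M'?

First remove the unreachable states {q3,q6}; 11 states remain.
Start with accepting vs non-accepting: {q0,q2,q4,q5,q7,q8,q9,q11,q12} | {q1,q10}.
Refine {q0,q2,q4,q5,q7,q8,q9,q11,q12} on symbol 0: members go to different blocks, giving {q0,q2,q5,q9,q12} and {q4,q7,q8,q11}.
On input 0, block {q0,q2,q5,q9,q12} splits into {q0,q2,q9} and {q5,q12}.
Split {q4,q7,q8,q11} by δ(·,1) → {q7,q8,q11} and {q4}.
Refine {q7,q8,q11} on symbol 2: members go to different blocks, giving {q7,q11} and {q8}.
The partition is now stable with 6 blocks: {q0,q2,q9} | {q1,q10} | {q7,q11} | {q5,q12} | {q4} | {q8}.

6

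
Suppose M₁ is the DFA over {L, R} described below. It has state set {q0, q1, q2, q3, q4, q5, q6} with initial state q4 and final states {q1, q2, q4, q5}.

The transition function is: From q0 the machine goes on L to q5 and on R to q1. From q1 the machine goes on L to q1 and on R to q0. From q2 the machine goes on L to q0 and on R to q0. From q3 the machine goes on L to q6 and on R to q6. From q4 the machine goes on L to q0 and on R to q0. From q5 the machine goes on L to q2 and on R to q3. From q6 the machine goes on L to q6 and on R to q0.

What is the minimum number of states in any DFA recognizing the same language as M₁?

6

Start with accepting vs non-accepting: {q1,q2,q4,q5} | {q0,q3,q6}.
Refine {q1,q2,q4,q5} on symbol L: members go to different blocks, giving {q1,q5} and {q2,q4}.
On input L, block {q1,q5} splits into {q1} and {q5}.
On input L, block {q0,q3,q6} splits into {q3,q6} and {q0}.
Split {q3,q6} by δ(·,R) → {q3} and {q6}.
The partition is now stable with 6 blocks: {q1} | {q3} | {q2,q4} | {q5} | {q0} | {q6}.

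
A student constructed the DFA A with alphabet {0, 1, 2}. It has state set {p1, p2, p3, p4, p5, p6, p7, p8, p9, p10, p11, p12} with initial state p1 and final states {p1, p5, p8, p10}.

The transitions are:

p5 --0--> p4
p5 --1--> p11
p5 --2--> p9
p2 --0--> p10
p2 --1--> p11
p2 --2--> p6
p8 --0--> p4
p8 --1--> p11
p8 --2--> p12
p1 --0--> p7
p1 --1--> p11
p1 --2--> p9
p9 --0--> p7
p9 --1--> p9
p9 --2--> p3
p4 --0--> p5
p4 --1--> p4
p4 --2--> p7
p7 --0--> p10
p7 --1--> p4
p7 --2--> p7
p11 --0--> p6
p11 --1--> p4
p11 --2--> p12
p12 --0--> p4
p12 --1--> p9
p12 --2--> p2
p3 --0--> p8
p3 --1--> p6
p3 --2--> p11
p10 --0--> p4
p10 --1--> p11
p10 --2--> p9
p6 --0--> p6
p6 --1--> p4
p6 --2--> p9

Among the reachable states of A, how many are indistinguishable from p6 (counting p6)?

All states are reachable from the start state.
P0 = {p1,p5,p8,p10} | {p2,p3,p4,p6,p7,p9,p11,p12}.
Split {p2,p3,p4,p6,p7,p9,p11,p12} by δ(·,0) → {p2,p3,p4,p7} and {p6,p9,p11,p12}.
On input 1, block {p2,p3,p4,p7} splits into {p2,p3} and {p4,p7}.
Refine {p6,p9,p11,p12} on symbol 0: members go to different blocks, giving {p6,p11} and {p9,p12}.
The partition is now stable with 5 blocks: {p1,p5,p8,p10} | {p2,p3} | {p6,p11} | {p4,p7} | {p9,p12}.
State p6 belongs to the block {p6,p11}, which has 2 states.

2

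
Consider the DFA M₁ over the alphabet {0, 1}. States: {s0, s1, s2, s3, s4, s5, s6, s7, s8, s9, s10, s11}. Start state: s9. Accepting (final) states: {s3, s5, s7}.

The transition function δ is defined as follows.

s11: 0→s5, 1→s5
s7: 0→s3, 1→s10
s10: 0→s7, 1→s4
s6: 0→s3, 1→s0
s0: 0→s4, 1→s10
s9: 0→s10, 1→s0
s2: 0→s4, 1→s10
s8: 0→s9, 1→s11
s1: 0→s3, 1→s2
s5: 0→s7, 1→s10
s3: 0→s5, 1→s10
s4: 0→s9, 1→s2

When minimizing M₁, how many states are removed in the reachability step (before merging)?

BFS from s9 reaches {s0, s2, s3, s4, s5, s7, s9, s10}; the 4 state(s) s1, s6, s8, s11 are never visited.

4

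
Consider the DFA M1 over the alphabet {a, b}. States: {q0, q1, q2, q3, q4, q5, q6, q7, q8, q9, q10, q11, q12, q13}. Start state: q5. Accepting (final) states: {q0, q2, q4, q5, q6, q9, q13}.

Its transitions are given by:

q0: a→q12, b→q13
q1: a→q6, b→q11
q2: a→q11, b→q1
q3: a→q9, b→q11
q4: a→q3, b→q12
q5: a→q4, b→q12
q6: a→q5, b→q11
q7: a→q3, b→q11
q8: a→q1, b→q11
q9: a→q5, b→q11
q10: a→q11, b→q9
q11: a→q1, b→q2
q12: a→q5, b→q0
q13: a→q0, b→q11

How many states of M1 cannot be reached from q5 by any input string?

3

BFS from q5 reaches {q0, q1, q2, q3, q4, q5, q6, q9, q11, q12, q13}; the 3 state(s) q7, q8, q10 are never visited.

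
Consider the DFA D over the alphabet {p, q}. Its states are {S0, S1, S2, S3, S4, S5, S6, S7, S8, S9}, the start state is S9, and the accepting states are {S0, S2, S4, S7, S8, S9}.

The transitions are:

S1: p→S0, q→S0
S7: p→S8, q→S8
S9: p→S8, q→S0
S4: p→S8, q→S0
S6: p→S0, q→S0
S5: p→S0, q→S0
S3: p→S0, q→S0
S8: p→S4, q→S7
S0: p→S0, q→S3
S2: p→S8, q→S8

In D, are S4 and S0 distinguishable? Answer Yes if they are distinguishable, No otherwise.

Yes

First remove the unreachable states {S1,S2,S5,S6}; 6 states remain.
P0 = {S0,S4,S7,S8,S9} | {S3}.
Split {S0,S4,S7,S8,S9} by δ(·,q) → {S4,S7,S8,S9} and {S0}.
On input q, block {S4,S7,S8,S9} splits into {S4,S9} and {S7,S8}.
Refine {S7,S8} on symbol p: members go to different blocks, giving {S7} and {S8}.
Stable partition: {S4,S9} | {S3} | {S0} | {S7} | {S8} — 5 equivalence classes.
S4 and S0 end up in different blocks, so they are distinguishable. For instance, the string 'q' is accepted from only S4.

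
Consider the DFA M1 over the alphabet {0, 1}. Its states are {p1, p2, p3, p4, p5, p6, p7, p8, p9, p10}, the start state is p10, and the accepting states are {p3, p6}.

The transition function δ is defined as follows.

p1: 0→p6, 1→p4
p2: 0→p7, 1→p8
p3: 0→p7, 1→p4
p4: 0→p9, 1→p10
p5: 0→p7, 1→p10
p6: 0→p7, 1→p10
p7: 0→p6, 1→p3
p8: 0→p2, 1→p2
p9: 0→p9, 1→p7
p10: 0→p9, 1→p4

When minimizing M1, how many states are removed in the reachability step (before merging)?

Starting at p10 and following transitions, the reachable set is {p3, p4, p6, p7, p9, p10}. That leaves p1, p2, p5, p8 unreachable — 4 in total.

4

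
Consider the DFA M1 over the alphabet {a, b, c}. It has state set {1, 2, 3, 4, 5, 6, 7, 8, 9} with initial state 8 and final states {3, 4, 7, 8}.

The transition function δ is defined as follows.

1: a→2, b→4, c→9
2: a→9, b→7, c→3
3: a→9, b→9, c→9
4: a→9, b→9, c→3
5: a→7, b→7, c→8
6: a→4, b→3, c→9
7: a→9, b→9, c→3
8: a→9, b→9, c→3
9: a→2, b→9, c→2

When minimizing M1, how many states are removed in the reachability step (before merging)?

Starting at 8 and following transitions, the reachable set is {2, 3, 7, 8, 9}. That leaves 1, 4, 5, 6 unreachable — 4 in total.

4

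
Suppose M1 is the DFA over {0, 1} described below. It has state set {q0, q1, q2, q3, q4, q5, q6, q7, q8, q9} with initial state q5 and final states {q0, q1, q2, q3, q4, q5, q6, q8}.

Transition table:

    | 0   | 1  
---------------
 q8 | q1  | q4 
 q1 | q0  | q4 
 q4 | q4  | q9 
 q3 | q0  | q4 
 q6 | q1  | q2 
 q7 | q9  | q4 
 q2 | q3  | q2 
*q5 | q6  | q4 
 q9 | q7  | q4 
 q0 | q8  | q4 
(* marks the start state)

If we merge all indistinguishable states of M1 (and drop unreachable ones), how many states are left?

Every state is reachable, so we keep all 10.
Start with accepting vs non-accepting: {q0,q1,q2,q3,q4,q5,q6,q8} | {q7,q9}.
Refine {q0,q1,q2,q3,q4,q5,q6,q8} on symbol 1: members go to different blocks, giving {q0,q1,q2,q3,q5,q6,q8} and {q4}.
Split {q0,q1,q2,q3,q5,q6,q8} by δ(·,1) → {q0,q1,q3,q5,q8} and {q2,q6}.
Split {q0,q1,q3,q5,q8} by δ(·,0) → {q0,q1,q3,q8} and {q5}.
Stable partition: {q0,q1,q3,q8} | {q7,q9} | {q4} | {q2,q6} | {q5} — 5 equivalence classes.

5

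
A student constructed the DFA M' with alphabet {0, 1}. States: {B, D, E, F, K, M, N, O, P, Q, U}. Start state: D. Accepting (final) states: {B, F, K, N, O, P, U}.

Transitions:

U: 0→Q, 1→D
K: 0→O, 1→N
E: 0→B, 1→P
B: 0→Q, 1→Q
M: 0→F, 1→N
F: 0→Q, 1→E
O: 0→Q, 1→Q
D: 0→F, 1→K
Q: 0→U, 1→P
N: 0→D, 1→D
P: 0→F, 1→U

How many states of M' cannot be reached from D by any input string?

1

Starting at D and following transitions, the reachable set is {B, D, E, F, K, N, O, P, Q, U}. That leaves M unreachable — 1 in total.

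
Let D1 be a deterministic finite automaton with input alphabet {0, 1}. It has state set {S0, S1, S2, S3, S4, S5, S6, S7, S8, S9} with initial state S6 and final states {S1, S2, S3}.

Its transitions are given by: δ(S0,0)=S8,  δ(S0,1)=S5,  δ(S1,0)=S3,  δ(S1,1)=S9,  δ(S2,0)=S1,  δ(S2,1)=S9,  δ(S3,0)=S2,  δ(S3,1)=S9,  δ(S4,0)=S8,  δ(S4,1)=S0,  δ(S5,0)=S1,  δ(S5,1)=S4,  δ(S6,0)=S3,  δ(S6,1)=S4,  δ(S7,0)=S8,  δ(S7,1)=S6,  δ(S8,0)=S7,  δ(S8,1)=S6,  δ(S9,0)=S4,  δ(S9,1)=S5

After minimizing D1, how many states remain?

All states are reachable from the start state.
P0 = {S1,S2,S3} | {S0,S4,S5,S6,S7,S8,S9}.
On input 0, block {S0,S4,S5,S6,S7,S8,S9} splits into {S0,S4,S7,S8,S9} and {S5,S6}.
On input 1, block {S0,S4,S7,S8,S9} splits into {S0,S7,S8,S9} and {S4}.
On input 0, block {S0,S7,S8,S9} splits into {S0,S7,S8} and {S9}.
The partition is now stable with 5 blocks: {S1,S2,S3} | {S0,S7,S8} | {S5,S6} | {S4} | {S9}.

5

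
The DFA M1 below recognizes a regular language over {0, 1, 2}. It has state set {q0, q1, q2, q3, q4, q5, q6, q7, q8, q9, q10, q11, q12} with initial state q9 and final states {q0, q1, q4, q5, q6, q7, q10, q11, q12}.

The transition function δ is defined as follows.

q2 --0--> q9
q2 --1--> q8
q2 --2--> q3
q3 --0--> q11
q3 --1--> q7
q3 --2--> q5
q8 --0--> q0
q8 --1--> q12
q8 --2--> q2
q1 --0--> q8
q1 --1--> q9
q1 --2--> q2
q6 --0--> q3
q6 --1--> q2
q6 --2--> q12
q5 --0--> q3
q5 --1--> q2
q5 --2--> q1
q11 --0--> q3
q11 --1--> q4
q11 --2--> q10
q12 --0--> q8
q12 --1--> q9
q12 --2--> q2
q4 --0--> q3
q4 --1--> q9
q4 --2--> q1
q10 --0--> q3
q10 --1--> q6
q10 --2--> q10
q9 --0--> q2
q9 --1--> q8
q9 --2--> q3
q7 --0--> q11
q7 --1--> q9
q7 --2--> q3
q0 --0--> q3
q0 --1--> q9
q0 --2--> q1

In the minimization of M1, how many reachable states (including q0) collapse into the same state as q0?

Start with accepting vs non-accepting: {q0,q1,q4,q5,q6,q7,q10,q11,q12} | {q2,q3,q8,q9}.
Split {q0,q1,q4,q5,q6,q7,q10,q11,q12} by δ(·,0) → {q0,q1,q4,q5,q6,q10,q11,q12} and {q7}.
Refine {q0,q1,q4,q5,q6,q10,q11,q12} on symbol 1: members go to different blocks, giving {q0,q1,q4,q5,q6,q12} and {q10,q11}.
Split {q0,q1,q4,q5,q6,q12} by δ(·,2) → {q0,q4,q5,q6} and {q1,q12}.
On input 0, block {q2,q3,q8,q9} splits into {q2,q9} and {q3} and {q8}.
Stable partition: {q0,q4,q5,q6} | {q2,q9} | {q7} | {q10,q11} | {q1,q12} | {q3} | {q8} — 7 equivalence classes.
The equivalence class containing q0 is {q0,q4,q5,q6}, of size 4.

4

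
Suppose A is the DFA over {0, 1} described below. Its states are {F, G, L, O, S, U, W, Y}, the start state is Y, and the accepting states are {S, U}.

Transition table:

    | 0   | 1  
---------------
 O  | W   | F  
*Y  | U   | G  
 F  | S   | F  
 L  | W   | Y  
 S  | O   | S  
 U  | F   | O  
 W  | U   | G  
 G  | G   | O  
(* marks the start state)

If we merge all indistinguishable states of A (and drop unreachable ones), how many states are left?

6

First remove the unreachable states {L}; 7 states remain.
Start with accepting vs non-accepting: {S,U} | {F,G,O,W,Y}.
Split {S,U} by δ(·,1) → {U} and {S}.
Refine {F,G,O,W,Y} on symbol 0: members go to different blocks, giving {G,O} and {W,Y} and {F}.
On input 0, block {G,O} splits into {O} and {G}.
The partition is now stable with 6 blocks: {U} | {O} | {S} | {W,Y} | {F} | {G}.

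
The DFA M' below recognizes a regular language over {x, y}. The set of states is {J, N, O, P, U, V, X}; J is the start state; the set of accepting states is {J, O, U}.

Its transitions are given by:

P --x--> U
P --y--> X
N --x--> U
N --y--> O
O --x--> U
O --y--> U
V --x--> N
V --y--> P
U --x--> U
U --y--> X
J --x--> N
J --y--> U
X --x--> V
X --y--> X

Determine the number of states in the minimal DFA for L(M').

7

All states are reachable from the start state.
P0 = {J,O,U} | {N,P,V,X}.
Refine {J,O,U} on symbol x: members go to different blocks, giving {O,U} and {J}.
Split {O,U} by δ(·,y) → {O} and {U}.
On input x, block {N,P,V,X} splits into {N,P} and {V,X}.
Split {N,P} by δ(·,y) → {N} and {P}.
On input x, block {V,X} splits into {V} and {X}.
No further refinement is possible. Final partition (7 blocks): {O} | {N} | {J} | {U} | {V} | {P} | {X}.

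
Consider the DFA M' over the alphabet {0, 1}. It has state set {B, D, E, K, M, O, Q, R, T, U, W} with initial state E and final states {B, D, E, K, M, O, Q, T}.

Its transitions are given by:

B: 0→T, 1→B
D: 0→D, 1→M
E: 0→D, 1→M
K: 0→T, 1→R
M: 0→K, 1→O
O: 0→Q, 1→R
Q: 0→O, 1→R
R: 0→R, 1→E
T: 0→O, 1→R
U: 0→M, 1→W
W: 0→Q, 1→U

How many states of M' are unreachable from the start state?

3

No path from E leads to B, U, W; the other 8 states are all reachable.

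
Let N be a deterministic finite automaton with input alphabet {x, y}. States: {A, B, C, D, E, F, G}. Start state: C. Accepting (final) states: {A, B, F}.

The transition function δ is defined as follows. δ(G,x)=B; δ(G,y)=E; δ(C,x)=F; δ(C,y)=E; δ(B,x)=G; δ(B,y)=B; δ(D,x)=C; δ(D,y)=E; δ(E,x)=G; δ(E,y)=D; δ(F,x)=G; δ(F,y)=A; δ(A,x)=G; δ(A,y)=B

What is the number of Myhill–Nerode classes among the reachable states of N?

Start with accepting vs non-accepting: {A,B,F} | {C,D,E,G}.
Refine {C,D,E,G} on symbol x: members go to different blocks, giving {C,G} and {D,E}.
No further refinement is possible. Final partition (3 blocks): {A,B,F} | {C,G} | {D,E}.

3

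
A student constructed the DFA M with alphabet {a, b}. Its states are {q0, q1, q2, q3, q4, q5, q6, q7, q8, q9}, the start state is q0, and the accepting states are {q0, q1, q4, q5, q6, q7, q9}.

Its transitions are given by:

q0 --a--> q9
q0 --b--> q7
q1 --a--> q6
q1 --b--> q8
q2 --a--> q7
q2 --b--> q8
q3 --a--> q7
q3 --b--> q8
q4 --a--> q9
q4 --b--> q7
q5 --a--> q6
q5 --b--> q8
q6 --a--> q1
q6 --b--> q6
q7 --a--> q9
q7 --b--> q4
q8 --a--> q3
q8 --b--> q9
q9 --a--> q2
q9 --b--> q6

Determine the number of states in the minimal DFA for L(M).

First remove the unreachable states {q5}; 9 states remain.
Initial partition by acceptance: {q0,q1,q4,q6,q7,q9} | {q2,q3,q8}.
Split {q0,q1,q4,q6,q7,q9} by δ(·,a) → {q0,q1,q4,q6,q7} and {q9}.
Split {q0,q1,q4,q6,q7} by δ(·,a) → {q0,q4,q7} and {q1,q6}.
Refine {q2,q3,q8} on symbol a: members go to different blocks, giving {q2,q3} and {q8}.
Refine {q1,q6} on symbol b: members go to different blocks, giving {q1} and {q6}.
No further refinement is possible. Final partition (6 blocks): {q0,q4,q7} | {q2,q3} | {q9} | {q1} | {q8} | {q6}.

6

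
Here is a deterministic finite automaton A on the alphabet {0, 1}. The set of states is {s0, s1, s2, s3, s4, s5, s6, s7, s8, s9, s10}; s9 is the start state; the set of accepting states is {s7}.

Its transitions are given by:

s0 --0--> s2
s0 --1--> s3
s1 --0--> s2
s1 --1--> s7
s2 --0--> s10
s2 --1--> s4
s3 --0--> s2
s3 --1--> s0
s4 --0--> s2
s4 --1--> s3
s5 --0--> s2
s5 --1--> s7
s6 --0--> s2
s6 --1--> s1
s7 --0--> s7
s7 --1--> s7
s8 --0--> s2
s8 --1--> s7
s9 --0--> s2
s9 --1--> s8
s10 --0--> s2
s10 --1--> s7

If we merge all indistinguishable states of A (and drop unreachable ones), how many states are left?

5

Reachable states from the start: {s0,s2,s3,s4,s7,s8,s9,s10}. Unreachable: {s1,s5,s6} — drop them.
Start with accepting vs non-accepting: {s7} | {s0,s2,s3,s4,s8,s9,s10}.
Split {s0,s2,s3,s4,s8,s9,s10} by δ(·,1) → {s0,s2,s3,s4,s9} and {s8,s10}.
Split {s0,s2,s3,s4,s9} by δ(·,0) → {s0,s3,s4,s9} and {s2}.
Refine {s0,s3,s4,s9} on symbol 1: members go to different blocks, giving {s0,s3,s4} and {s9}.
Stable partition: {s7} | {s0,s3,s4} | {s8,s10} | {s2} | {s9} — 5 equivalence classes.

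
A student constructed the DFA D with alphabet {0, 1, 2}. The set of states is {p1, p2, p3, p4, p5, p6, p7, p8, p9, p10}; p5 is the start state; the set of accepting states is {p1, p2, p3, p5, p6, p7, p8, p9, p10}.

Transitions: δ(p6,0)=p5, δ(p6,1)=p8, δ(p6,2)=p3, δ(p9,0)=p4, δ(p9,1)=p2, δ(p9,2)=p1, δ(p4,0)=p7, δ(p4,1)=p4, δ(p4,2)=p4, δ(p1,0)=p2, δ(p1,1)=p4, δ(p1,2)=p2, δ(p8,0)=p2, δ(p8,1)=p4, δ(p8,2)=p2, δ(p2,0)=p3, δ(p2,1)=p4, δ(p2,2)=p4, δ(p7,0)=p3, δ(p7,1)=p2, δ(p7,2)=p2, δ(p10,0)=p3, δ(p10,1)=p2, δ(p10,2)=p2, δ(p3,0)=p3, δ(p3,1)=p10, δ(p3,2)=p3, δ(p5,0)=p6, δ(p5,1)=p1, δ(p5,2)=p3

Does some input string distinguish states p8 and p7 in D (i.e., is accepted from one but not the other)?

States {p9} cannot be reached from the start state, so discard them.
Start with accepting vs non-accepting: {p1,p2,p3,p5,p6,p7,p8,p10} | {p4}.
Refine {p1,p2,p3,p5,p6,p7,p8,p10} on symbol 1: members go to different blocks, giving {p3,p5,p6,p7,p10} and {p1,p2,p8}.
On input 1, block {p3,p5,p6,p7,p10} splits into {p5,p6,p7,p10} and {p3}.
On input 0, block {p5,p6,p7,p10} splits into {p5,p6} and {p7,p10}.
Split {p1,p2,p8} by δ(·,0) → {p1,p8} and {p2}.
Stable partition: {p5,p6} | {p4} | {p1,p8} | {p3} | {p7,p10} | {p2} — 6 equivalence classes.
p8 and p7 end up in different blocks, so they are distinguishable. For instance, the string '1' is accepted from only p7.

Yes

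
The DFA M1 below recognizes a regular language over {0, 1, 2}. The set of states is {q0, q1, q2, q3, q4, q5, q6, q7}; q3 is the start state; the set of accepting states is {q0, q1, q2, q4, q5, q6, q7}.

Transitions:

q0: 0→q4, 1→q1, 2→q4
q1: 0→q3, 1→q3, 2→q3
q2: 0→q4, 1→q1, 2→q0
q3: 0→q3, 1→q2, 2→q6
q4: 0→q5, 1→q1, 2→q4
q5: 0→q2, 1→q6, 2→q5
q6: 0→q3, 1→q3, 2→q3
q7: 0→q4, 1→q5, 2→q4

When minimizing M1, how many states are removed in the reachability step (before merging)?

Starting at q3 and following transitions, the reachable set is {q0, q1, q2, q3, q4, q5, q6}. That leaves q7 unreachable — 1 in total.

1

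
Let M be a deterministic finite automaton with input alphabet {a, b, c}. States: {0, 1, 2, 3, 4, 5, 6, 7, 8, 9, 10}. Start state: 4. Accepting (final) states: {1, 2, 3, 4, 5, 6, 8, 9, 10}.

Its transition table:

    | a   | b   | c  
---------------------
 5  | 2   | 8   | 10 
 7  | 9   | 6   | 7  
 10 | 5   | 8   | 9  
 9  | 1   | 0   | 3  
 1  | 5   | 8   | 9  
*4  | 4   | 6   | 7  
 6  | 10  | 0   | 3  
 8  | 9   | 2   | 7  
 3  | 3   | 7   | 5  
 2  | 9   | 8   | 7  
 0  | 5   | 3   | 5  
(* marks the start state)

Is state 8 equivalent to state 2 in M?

Start with accepting vs non-accepting: {1,2,3,4,5,6,8,9,10} | {0,7}.
Split {1,2,3,4,5,6,8,9,10} by δ(·,b) → {1,2,4,5,8,10} and {3,6,9}.
Split {1,2,4,5,8,10} by δ(·,a) → {1,4,5,10} and {2,8}.
Split {1,4,5,10} by δ(·,a) → {1,4,10} and {5}.
Refine {1,4,10} on symbol a: members go to different blocks, giving {1,10} and {4}.
Refine {0,7} on symbol a: members go to different blocks, giving {0} and {7}.
On input a, block {3,6,9} splits into {6,9} and {3}.
No further refinement is possible. Final partition (8 blocks): {1,10} | {0} | {6,9} | {2,8} | {5} | {4} | {7} | {3}.
8 and 2 lie in the same block of the stable partition, so they are equivalent — no string distinguishes them.

Yes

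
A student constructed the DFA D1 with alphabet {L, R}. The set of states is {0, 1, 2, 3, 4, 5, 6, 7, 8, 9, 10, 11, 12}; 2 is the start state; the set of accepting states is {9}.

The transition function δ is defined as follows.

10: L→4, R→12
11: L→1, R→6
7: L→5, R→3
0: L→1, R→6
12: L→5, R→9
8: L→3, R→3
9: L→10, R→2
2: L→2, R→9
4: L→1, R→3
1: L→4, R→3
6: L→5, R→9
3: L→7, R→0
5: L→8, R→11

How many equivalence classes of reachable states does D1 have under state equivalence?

All states are reachable from the start state.
P0 = {9} | {0,1,2,3,4,5,6,7,8,10,11,12}.
Split {0,1,2,3,4,5,6,7,8,10,11,12} by δ(·,R) → {0,1,3,4,5,7,8,10,11} and {2,6,12}.
Refine {0,1,3,4,5,7,8,10,11} on symbol R: members go to different blocks, giving {1,3,4,5,7,8} and {0,10,11}.
Refine {1,3,4,5,7,8} on symbol R: members go to different blocks, giving {1,4,7,8} and {3,5}.
Refine {1,4,7,8} on symbol L: members go to different blocks, giving {1,4} and {7,8}.
On input L, block {2,6,12} splits into {6,12} and {2}.
Stable partition: {9} | {1,4} | {6,12} | {0,10,11} | {3,5} | {7,8} | {2} — 7 equivalence classes.

7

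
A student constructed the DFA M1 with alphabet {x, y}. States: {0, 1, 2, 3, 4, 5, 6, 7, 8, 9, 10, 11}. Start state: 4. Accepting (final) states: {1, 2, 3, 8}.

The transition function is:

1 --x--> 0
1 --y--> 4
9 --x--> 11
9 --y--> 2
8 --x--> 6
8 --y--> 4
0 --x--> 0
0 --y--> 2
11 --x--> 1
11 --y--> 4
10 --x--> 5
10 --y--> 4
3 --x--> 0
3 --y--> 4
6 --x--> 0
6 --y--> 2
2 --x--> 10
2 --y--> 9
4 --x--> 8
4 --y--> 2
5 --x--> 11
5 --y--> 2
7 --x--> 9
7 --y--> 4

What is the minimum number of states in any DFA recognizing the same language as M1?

Reachable states from the start: {0,1,2,4,5,6,8,9,10,11}. Unreachable: {3,7} — drop them.
Start with accepting vs non-accepting: {1,2,8} | {0,4,5,6,9,10,11}.
Split {0,4,5,6,9,10,11} by δ(·,x) → {0,5,6,9,10} and {4,11}.
Split {1,2,8} by δ(·,y) → {1,8} and {2}.
Split {0,5,6,9,10} by δ(·,x) → {0,6,10} and {5,9}.
Split {0,6,10} by δ(·,x) → {0,6} and {10}.
Split {4,11} by δ(·,y) → {4} and {11}.
The partition is now stable with 7 blocks: {1,8} | {0,6} | {4} | {2} | {5,9} | {10} | {11}.

7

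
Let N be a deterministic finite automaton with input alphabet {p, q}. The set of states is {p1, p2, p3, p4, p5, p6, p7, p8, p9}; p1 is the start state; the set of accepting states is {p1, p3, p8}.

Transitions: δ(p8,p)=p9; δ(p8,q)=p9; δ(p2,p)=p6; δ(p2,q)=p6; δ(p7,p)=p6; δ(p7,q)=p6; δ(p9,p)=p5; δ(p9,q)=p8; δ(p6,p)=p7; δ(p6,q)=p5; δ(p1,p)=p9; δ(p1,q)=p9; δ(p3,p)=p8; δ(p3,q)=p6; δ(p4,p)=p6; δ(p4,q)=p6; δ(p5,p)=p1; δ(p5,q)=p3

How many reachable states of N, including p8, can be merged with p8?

2

First remove the unreachable states {p2,p4}; 7 states remain.
P0 = {p1,p3,p8} | {p5,p6,p7,p9}.
Split {p1,p3,p8} by δ(·,p) → {p1,p8} and {p3}.
Refine {p5,p6,p7,p9} on symbol p: members go to different blocks, giving {p6,p7,p9} and {p5}.
Split {p6,p7,p9} by δ(·,p) → {p6,p7} and {p9}.
On input q, block {p6,p7} splits into {p6} and {p7}.
The partition is now stable with 6 blocks: {p1,p8} | {p6} | {p3} | {p5} | {p9} | {p7}.
State p8 belongs to the block {p1,p8}, which has 2 states.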